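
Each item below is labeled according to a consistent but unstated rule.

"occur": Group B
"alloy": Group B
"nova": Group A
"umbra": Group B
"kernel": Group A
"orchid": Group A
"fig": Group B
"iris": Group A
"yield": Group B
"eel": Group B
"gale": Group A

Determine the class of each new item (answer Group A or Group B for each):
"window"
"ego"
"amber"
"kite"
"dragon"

All 'Group A' examples share one property — even length — and every 'Group B' example lacks it.

Group A, Group B, Group B, Group A, Group A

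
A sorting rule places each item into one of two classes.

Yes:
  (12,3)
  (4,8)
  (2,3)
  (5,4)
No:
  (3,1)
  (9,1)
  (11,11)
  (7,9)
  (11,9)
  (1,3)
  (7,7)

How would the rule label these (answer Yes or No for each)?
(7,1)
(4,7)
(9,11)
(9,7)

No, Yes, No, No

The simplest hypothesis consistent with all the labels is: product is even.
(7,1): 7·1 = 7 — fails the rule, so No. (4,7): 4·7 = 28 — satisfies this, so Yes. (9,11): 9·11 = 99 — fails the rule, so No. (9,7): 9·7 = 63 — fails the rule, so No.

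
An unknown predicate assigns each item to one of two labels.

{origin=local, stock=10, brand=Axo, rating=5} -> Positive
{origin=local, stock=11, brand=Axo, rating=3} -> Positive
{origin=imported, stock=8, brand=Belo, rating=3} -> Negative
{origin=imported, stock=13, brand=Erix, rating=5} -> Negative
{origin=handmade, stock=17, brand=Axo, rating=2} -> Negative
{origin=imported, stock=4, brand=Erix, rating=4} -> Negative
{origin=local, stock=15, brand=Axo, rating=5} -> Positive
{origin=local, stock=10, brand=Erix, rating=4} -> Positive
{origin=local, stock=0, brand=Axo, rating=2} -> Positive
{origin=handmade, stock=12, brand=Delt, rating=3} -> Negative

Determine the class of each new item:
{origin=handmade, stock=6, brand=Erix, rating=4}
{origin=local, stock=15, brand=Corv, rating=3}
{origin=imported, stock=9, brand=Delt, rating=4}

Negative, Positive, Negative

Checking candidate rules against both groups, what survives is: origin is local.
Negative: {origin=handmade, stock=6, brand=Erix, rating=4}, since origin is handmade.
Positive: {origin=local, stock=15, brand=Corv, rating=3}, since origin is local.
Negative: {origin=imported, stock=9, brand=Delt, rating=4}, since origin is imported.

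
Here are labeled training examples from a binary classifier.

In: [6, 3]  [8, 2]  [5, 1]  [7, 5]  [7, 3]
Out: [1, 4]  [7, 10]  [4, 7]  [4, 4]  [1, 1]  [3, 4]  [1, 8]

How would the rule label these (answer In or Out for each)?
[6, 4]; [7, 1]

All 'In' examples share one property — first > second — and every 'Out' example lacks it.

In, In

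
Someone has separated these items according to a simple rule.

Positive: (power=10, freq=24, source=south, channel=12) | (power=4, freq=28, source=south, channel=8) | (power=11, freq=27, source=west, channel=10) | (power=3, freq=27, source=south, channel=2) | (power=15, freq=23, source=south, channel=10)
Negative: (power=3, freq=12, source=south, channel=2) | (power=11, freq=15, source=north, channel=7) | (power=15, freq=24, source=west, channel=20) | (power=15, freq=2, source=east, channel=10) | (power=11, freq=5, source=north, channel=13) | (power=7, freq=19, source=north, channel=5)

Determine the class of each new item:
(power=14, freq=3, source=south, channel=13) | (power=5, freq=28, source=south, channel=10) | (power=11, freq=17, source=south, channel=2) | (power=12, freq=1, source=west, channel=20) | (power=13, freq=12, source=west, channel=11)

Negative, Positive, Negative, Negative, Negative

The classifier is using: freq ≥ 23 AND channel ≤ 12.
(power=14, freq=3, source=south, channel=13) → freq = 3, channel = 13 → Negative. (power=5, freq=28, source=south, channel=10) → freq = 28, channel = 10 → Positive. (power=11, freq=17, source=south, channel=2) → freq = 17, channel = 2 → Negative. (power=12, freq=1, source=west, channel=20) → freq = 1, channel = 20 → Negative. (power=13, freq=12, source=west, channel=11) → freq = 12, channel = 11 → Negative.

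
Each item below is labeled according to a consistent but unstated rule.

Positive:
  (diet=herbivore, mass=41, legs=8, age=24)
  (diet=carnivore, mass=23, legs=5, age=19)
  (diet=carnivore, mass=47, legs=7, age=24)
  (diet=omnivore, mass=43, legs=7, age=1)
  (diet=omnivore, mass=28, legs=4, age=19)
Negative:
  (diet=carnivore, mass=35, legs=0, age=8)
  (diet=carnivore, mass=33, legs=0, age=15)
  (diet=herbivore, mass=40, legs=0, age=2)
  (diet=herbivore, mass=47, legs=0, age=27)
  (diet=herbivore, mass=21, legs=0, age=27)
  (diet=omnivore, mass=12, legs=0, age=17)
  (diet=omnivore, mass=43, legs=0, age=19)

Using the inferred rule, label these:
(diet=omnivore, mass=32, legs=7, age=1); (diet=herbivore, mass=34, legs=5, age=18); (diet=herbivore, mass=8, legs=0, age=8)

Positive, Positive, Negative

The rule appears to be: legs ≥ 4.
(diet=omnivore, mass=32, legs=7, age=1): Positive (legs = 7).
(diet=herbivore, mass=34, legs=5, age=18): Positive (legs = 5).
(diet=herbivore, mass=8, legs=0, age=8): Negative (legs = 0).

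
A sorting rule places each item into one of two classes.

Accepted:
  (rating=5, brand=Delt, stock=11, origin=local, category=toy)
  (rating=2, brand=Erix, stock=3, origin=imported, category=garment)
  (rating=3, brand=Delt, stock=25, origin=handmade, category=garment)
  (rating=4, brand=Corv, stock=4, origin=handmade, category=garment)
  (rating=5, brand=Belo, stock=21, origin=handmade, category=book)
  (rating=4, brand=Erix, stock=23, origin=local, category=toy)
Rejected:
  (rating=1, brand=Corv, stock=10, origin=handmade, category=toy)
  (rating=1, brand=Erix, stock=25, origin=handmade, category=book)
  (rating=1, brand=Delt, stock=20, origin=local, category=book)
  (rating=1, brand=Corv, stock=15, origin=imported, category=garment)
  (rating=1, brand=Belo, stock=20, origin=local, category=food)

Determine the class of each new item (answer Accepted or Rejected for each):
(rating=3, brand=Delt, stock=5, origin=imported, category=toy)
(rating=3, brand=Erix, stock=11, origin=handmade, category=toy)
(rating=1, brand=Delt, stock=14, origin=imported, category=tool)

The distinguishing property — rating ≥ 2 — holds for all the 'Accepted' cases and none of the 'Rejected' cases.
Accepted: (rating=3, brand=Delt, stock=5, origin=imported, category=toy), since rating = 3. Accepted: (rating=3, brand=Erix, stock=11, origin=handmade, category=toy), since rating = 3. Rejected: (rating=1, brand=Delt, stock=14, origin=imported, category=tool), since rating = 1.

Accepted, Accepted, Rejected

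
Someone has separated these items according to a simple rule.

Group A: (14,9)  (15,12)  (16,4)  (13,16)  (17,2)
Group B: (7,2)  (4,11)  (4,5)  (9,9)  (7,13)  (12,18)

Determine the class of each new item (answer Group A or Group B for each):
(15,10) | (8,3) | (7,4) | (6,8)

Group A, Group B, Group B, Group B

Rule: first ≥ 13. This holds for each 'Group A' example and fails for each 'Group B' one.
(15,10) → first 15 → Group A. (8,3) → first 8 → Group B. (7,4) → first 7 → Group B. (6,8) → first 6 → Group B.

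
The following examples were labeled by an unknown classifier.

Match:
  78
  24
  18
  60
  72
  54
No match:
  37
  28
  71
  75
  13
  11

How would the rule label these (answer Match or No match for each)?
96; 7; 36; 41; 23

Match, No match, Match, No match, No match

Rule: multiple of 6. This holds for each 'Match' example and fails for each 'No match' one.
96 → 96 = 6·16 → Match.
7 → 7 = 6·1 + 1 → No match.
36 → 36 = 6·6 → Match.
41 → 41 = 6·6 + 5 → No match.
23 → 23 = 6·3 + 5 → No match.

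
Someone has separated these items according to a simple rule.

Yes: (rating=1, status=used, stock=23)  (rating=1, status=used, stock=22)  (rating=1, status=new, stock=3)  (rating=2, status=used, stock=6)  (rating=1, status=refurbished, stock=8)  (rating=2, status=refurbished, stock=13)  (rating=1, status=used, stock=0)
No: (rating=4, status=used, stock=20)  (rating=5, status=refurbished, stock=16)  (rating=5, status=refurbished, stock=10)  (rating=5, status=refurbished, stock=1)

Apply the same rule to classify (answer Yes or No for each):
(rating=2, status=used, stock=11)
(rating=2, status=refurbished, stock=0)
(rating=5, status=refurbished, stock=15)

One predicate separates the groups cleanly: rating ≤ 2.
(rating=2, status=used, stock=11) → rating = 2 → Yes. (rating=2, status=refurbished, stock=0) → rating = 2 → Yes. (rating=5, status=refurbished, stock=15) → rating = 5 → No.

Yes, Yes, No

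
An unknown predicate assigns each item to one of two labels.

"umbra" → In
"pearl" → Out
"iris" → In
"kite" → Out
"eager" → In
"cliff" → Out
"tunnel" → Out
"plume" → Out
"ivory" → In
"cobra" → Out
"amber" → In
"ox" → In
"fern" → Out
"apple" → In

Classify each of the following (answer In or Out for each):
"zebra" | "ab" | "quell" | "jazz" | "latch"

Out, In, Out, Out, Out

Comparing the two groups points to one rule — starts with a vowel.
"zebra" → starts with 'z' → Out. "ab" → starts with 'a' → In. "quell" → starts with 'q' → Out. "jazz" → starts with 'j' → Out. "latch" → starts with 'l' → Out.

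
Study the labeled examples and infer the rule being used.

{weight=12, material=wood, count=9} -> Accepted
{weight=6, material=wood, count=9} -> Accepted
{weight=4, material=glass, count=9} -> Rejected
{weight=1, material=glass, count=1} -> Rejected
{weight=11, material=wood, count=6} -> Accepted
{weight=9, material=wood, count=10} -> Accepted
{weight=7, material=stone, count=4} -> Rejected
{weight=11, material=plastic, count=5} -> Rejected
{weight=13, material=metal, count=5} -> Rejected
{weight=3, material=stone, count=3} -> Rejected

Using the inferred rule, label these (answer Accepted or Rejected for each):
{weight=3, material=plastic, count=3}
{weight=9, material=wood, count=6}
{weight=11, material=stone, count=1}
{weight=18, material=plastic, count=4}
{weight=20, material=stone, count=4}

Rejected, Accepted, Rejected, Rejected, Rejected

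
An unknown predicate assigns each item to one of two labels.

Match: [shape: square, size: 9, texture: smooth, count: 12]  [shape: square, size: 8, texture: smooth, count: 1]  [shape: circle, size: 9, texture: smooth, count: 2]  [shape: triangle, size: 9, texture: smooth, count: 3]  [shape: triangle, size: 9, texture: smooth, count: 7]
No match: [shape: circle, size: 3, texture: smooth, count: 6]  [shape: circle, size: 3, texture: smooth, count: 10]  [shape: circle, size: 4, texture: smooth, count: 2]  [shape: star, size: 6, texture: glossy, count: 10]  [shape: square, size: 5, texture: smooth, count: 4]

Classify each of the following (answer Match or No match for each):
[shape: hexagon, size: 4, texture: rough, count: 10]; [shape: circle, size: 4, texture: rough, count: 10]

The classifier is using: size ≥ 8.

No match, No match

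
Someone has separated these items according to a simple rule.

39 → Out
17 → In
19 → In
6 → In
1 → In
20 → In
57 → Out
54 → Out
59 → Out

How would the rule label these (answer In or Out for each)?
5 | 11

In, In

The distinguishing property — at most 20 — holds for all the 'In' cases and none of the 'Out' cases.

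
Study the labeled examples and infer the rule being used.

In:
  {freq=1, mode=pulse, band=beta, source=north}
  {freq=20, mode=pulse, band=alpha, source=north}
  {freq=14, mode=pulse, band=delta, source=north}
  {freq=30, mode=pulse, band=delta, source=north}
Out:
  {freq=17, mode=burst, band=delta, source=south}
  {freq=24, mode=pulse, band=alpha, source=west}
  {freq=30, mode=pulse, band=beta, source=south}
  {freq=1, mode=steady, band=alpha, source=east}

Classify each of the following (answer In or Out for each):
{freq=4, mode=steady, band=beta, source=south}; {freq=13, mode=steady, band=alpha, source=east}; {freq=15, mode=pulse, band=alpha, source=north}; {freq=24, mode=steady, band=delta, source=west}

The distinguishing property — source is north — holds for all the 'In' cases and none of the 'Out' cases.
Out: {freq=4, mode=steady, band=beta, source=south}, since source is south. Out: {freq=13, mode=steady, band=alpha, source=east}, since source is east. In: {freq=15, mode=pulse, band=alpha, source=north}, since source is north. Out: {freq=24, mode=steady, band=delta, source=west}, since source is west.

Out, Out, In, Out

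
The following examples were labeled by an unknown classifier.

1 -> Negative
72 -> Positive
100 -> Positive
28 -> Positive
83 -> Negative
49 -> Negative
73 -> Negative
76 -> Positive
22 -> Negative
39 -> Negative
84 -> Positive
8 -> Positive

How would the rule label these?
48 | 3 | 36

The classifier is using: multiple of 4.
48: Positive (48 = 4·12).
3: Negative (3 = 4·0 + 3).
36: Positive (36 = 4·9).

Positive, Negative, Positive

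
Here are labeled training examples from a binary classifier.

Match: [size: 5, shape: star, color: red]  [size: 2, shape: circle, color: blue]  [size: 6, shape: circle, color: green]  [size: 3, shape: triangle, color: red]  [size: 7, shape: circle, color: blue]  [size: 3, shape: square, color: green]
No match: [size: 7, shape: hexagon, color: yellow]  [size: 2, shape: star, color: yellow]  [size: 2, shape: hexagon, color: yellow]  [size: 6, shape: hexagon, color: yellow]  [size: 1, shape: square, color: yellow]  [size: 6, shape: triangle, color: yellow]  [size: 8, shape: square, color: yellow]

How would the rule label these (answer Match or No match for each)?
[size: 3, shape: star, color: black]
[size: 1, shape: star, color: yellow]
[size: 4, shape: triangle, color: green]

The simplest hypothesis consistent with all the labels is: color is not yellow.
[size: 3, shape: star, color: black]: color is black — meets the rule, so Match.
[size: 1, shape: star, color: yellow]: color is yellow — doesn't match, so No match.
[size: 4, shape: triangle, color: green]: color is green — meets the rule, so Match.

Match, No match, Match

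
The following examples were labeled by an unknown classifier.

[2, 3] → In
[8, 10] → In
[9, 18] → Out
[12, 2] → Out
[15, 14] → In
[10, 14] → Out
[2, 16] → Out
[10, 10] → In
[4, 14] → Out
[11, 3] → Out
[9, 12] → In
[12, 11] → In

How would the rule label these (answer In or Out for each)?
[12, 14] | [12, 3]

A rule that fits every label: |first − second| ≤ 3 — true of each 'In' example, false of each 'Out' one.
[12, 14]: |12−14| = 2, satisfies this → In.
[12, 3]: |12−3| = 9, fails the rule → Out.

In, Out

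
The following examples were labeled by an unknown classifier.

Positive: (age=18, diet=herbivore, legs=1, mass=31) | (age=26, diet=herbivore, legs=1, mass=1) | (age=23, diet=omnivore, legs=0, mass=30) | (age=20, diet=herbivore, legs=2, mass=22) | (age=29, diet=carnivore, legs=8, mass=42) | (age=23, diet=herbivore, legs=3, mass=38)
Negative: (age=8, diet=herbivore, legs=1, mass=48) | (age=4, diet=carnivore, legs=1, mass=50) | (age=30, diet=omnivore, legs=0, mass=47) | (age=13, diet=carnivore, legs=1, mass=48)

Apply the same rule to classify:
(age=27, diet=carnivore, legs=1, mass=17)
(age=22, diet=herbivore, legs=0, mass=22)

Positive, Positive

The distinguishing property — mass ≤ 42 — holds for all the 'Positive' cases and none of the 'Negative' cases.
(age=27, diet=carnivore, legs=1, mass=17) → mass = 17 → Positive.
(age=22, diet=herbivore, legs=0, mass=22) → mass = 22 → Positive.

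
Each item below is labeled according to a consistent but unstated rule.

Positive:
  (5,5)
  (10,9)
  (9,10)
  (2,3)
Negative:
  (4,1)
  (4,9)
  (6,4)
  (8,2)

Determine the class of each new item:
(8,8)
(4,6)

Positive, Negative

The distinguishing property — |first − second| ≤ 1 — holds for all the 'Positive' cases and none of the 'Negative' cases.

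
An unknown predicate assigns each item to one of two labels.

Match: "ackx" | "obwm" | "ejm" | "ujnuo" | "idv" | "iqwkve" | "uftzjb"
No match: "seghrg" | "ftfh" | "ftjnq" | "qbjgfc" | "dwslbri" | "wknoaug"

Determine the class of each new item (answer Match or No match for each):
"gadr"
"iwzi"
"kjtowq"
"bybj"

A rule that fits every label: starts with a vowel — true of each 'Match' example, false of each 'No match' one.
"gadr" → starts with 'g' → No match. "iwzi" → starts with 'i' → Match. "kjtowq" → starts with 'k' → No match. "bybj" → starts with 'b' → No match.

No match, Match, No match, No match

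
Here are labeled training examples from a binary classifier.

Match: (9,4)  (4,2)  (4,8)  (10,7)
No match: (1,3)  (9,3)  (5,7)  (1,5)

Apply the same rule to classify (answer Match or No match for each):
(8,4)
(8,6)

Match, Match

The pattern is that an item is 'Match' exactly when: product is even.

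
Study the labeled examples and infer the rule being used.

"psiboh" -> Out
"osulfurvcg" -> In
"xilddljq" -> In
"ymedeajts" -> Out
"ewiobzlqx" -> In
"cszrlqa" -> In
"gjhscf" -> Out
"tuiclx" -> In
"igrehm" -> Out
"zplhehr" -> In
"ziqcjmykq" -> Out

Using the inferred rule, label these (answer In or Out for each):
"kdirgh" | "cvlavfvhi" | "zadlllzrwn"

Out, In, In

Checking candidate rules against both groups, what survives is: contains 'l'.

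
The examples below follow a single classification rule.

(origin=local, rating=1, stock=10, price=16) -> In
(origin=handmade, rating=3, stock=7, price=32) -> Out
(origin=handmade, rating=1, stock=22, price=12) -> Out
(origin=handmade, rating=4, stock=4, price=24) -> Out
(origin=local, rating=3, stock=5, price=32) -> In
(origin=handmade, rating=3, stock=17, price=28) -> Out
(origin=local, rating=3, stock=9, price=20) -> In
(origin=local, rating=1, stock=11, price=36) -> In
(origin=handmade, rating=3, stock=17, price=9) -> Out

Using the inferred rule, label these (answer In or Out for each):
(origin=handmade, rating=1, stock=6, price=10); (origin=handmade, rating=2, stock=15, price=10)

Out, Out

All 'In' examples share one property — origin is local — and every 'Out' example lacks it.
(origin=handmade, rating=1, stock=6, price=10) → origin is handmade → Out. (origin=handmade, rating=2, stock=15, price=10) → origin is handmade → Out.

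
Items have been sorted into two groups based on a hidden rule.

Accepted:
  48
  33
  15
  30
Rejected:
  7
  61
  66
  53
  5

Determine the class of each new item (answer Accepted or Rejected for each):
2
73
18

Rejected, Rejected, Accepted

Every 'Accepted' example satisfies: multiple of 3 AND at most 48. None of the 'Rejected' examples do.
2: Rejected (2 = 3·0 + 2, 2 ≤ 48). 73: Rejected (73 = 3·24 + 1, 73 > 48). 18: Accepted (18 = 3·6, 18 ≤ 48).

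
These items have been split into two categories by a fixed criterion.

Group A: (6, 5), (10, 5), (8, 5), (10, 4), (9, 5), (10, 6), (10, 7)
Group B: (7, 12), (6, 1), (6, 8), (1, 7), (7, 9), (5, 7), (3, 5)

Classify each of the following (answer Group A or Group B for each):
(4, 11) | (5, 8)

The pattern is that an item is 'Group A' exactly when: first > second AND sum ≥ 8.
(4, 11): 4 < 11, 4+11 = 15 — doesn't match, so Group B.
(5, 8): 5 < 8, 5+8 = 13 — doesn't match, so Group B.

Group B, Group B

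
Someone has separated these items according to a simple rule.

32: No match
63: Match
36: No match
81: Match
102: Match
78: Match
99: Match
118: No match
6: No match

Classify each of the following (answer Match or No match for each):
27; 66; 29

Every 'Match' example satisfies: multiple of 3 AND at least 63. None of the 'No match' examples do.

No match, Match, No match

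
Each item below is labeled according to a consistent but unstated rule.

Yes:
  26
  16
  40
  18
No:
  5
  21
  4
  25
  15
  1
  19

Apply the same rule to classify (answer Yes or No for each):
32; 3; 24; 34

The pattern is that an item is 'Yes' exactly when: even AND at least 5.

Yes, No, Yes, Yes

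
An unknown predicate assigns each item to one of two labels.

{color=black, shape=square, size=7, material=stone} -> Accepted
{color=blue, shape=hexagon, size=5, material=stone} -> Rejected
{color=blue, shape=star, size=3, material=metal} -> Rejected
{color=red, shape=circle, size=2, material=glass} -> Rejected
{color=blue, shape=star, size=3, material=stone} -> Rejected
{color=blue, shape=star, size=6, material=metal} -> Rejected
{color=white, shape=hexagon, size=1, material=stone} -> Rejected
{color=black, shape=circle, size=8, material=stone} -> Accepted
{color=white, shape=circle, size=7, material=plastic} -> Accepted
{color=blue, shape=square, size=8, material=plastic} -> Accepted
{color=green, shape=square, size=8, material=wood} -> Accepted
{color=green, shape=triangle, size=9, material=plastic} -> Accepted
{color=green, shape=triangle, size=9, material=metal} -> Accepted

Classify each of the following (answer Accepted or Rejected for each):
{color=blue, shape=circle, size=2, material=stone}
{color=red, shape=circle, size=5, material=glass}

Rule: size ≥ 7. This holds for each 'Accepted' example and fails for each 'Rejected' one.
{color=blue, shape=circle, size=2, material=stone} — size = 2, hence Rejected.
{color=red, shape=circle, size=5, material=glass} — size = 5, hence Rejected.

Rejected, Rejected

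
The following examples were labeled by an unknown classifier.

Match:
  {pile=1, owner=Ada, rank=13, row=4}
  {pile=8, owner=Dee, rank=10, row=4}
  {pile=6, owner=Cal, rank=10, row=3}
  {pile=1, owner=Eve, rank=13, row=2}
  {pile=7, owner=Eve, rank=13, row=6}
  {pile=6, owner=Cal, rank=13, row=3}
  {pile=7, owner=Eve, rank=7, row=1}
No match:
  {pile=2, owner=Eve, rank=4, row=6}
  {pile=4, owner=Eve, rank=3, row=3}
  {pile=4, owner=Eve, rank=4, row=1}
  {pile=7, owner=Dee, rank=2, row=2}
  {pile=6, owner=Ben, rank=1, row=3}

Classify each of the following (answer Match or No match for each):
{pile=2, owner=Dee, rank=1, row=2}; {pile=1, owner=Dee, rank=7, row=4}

Every 'Match' example satisfies: rank ≥ 7. None of the 'No match' examples do.
{pile=2, owner=Dee, rank=1, row=2} → rank = 1 → No match. {pile=1, owner=Dee, rank=7, row=4} → rank = 7 → Match.

No match, Match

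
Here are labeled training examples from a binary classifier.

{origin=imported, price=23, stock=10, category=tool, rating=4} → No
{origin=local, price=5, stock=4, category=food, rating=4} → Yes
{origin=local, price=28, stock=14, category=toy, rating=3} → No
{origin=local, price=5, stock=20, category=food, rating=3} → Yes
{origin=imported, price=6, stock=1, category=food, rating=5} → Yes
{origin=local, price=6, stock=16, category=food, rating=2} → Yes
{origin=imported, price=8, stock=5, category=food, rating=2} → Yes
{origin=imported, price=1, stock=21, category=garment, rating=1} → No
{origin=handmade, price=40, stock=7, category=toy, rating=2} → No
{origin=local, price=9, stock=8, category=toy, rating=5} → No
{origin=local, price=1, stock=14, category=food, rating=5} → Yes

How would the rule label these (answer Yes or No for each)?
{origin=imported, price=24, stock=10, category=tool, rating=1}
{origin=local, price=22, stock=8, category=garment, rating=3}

The distinguishing property — category is food — holds for all the 'Yes' cases and none of the 'No' cases.
No: {origin=imported, price=24, stock=10, category=tool, rating=1}, since category is tool.
No: {origin=local, price=22, stock=8, category=garment, rating=3}, since category is garment.

No, No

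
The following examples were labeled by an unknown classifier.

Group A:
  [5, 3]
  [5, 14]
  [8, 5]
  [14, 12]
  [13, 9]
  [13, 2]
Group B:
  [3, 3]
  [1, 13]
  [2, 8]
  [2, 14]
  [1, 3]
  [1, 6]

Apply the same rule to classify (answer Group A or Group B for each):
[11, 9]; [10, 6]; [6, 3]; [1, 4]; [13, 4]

The simplest hypothesis consistent with all the labels is: first ≥ 5.
[11, 9]: first 11, satisfies this → Group A.
[10, 6]: first 10, satisfies this → Group A.
[6, 3]: first 6, satisfies this → Group A.
[1, 4]: first 1, doesn't match → Group B.
[13, 4]: first 13, satisfies this → Group A.

Group A, Group A, Group A, Group B, Group A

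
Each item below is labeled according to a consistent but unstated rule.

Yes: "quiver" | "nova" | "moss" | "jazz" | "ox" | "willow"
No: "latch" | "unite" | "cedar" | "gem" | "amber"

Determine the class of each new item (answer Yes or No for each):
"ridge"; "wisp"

No, Yes

Every 'Yes' example satisfies: even length. None of the 'No' examples do.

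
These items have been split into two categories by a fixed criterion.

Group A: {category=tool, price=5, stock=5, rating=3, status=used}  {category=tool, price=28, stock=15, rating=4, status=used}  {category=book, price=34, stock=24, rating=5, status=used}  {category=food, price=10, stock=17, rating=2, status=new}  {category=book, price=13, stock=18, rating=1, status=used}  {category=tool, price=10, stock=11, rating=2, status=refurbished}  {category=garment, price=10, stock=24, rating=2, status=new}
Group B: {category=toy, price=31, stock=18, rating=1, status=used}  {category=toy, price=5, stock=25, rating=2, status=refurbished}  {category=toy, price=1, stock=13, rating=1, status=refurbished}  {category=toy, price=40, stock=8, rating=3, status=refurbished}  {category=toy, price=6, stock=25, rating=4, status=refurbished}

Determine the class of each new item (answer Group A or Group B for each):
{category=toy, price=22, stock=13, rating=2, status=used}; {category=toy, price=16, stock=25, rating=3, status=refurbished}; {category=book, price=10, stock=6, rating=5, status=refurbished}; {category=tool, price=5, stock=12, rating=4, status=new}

Group B, Group B, Group A, Group A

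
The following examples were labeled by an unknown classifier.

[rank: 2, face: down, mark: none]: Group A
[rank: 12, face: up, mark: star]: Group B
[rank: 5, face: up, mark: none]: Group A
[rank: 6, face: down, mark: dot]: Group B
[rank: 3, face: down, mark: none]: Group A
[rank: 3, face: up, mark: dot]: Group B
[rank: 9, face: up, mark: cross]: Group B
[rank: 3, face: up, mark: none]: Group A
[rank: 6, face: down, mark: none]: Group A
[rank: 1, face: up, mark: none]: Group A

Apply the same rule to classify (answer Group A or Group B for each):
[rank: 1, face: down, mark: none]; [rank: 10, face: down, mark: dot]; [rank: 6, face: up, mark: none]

Group A, Group B, Group A

Checking candidate rules against both groups, what survives is: mark is none.
[rank: 1, face: down, mark: none] — mark is none, hence Group A. [rank: 10, face: down, mark: dot] — mark is dot, hence Group B. [rank: 6, face: up, mark: none] — mark is none, hence Group A.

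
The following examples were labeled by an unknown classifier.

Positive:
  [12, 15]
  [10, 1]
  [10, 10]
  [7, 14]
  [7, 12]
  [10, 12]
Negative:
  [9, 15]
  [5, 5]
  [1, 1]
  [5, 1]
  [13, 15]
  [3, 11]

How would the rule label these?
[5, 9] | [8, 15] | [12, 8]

A rule that fits every label: product is even — true of each 'Positive' example, false of each 'Negative' one.
[5, 9]: 5·9 = 45 — doesn't qualify, so Negative.
[8, 15]: 8·15 = 120 — meets the rule, so Positive.
[12, 8]: 12·8 = 96 — meets the rule, so Positive.

Negative, Positive, Positive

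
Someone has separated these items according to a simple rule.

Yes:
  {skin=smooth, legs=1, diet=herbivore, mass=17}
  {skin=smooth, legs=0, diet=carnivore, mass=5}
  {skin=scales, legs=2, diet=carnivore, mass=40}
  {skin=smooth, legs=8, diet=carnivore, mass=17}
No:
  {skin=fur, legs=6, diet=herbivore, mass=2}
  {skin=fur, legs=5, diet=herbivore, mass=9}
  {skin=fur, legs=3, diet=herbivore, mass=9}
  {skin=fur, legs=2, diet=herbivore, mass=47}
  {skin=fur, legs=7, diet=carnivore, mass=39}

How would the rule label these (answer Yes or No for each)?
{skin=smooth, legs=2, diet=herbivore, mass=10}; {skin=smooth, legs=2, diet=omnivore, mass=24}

Yes, Yes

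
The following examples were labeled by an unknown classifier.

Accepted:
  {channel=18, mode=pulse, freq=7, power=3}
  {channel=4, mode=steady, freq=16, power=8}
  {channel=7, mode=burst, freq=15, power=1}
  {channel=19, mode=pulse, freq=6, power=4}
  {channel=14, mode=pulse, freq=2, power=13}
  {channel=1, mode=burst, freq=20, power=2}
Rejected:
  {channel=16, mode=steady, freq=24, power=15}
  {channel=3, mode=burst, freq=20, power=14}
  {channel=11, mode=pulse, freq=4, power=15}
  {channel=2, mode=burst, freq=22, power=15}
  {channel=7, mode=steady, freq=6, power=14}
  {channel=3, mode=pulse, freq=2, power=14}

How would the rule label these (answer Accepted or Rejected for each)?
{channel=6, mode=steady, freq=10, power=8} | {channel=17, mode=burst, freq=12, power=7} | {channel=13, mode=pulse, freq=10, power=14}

Accepted, Accepted, Rejected

The common property of the 'Accepted' items is: power ≤ 13. No 'Rejected' item has it.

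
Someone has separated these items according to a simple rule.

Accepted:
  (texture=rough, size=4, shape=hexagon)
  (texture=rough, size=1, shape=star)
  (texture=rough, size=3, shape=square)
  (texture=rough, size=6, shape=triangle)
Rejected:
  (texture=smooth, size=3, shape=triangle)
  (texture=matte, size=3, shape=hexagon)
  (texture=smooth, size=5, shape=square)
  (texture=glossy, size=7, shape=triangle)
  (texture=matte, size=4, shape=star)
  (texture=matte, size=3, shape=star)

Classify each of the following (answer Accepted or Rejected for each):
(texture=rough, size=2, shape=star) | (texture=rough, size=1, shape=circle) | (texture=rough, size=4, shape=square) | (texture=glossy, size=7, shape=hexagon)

Accepted, Accepted, Accepted, Rejected

The simplest hypothesis consistent with all the labels is: texture is rough.
(texture=rough, size=2, shape=star): texture is rough, checks out → Accepted.
(texture=rough, size=1, shape=circle): texture is rough, checks out → Accepted.
(texture=rough, size=4, shape=square): texture is rough, checks out → Accepted.
(texture=glossy, size=7, shape=hexagon): texture is glossy, doesn't match → Rejected.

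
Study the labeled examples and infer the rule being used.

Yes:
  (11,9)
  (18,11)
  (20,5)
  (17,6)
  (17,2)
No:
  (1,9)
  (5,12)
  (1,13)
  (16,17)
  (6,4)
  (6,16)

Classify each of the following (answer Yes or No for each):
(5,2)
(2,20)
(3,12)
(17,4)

No, No, No, Yes

One predicate separates the groups cleanly: first > second AND sum ≥ 14.
(5,2) → 5 > 2, 5+2 = 7 → No.
(2,20) → 2 < 20, 2+20 = 22 → No.
(3,12) → 3 < 12, 3+12 = 15 → No.
(17,4) → 17 > 4, 17+4 = 21 → Yes.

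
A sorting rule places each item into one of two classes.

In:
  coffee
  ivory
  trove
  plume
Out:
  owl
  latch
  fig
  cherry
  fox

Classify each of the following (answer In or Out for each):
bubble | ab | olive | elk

All 'In' examples share one property — has ≥ 2 vowels — and every 'Out' example lacks it.

In, Out, In, Out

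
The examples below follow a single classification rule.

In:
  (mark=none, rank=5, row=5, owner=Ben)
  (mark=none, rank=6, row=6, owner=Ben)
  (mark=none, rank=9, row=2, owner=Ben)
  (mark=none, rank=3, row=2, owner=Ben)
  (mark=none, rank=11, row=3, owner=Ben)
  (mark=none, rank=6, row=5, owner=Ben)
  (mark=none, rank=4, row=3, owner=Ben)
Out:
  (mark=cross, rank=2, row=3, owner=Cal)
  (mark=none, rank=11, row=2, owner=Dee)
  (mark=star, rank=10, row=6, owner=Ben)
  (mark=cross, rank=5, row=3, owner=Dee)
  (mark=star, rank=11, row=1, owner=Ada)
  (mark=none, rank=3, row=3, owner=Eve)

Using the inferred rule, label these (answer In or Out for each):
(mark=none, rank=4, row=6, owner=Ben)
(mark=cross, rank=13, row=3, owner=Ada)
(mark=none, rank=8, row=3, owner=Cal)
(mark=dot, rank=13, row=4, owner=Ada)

In, Out, Out, Out

All 'In' examples share one property — owner is Ben AND mark is none — and every 'Out' example lacks it.
(mark=none, rank=4, row=6, owner=Ben) → owner is Ben, mark is none → In.
(mark=cross, rank=13, row=3, owner=Ada) → owner is Ada, mark is cross → Out.
(mark=none, rank=8, row=3, owner=Cal) → owner is Cal, mark is none → Out.
(mark=dot, rank=13, row=4, owner=Ada) → owner is Ada, mark is dot → Out.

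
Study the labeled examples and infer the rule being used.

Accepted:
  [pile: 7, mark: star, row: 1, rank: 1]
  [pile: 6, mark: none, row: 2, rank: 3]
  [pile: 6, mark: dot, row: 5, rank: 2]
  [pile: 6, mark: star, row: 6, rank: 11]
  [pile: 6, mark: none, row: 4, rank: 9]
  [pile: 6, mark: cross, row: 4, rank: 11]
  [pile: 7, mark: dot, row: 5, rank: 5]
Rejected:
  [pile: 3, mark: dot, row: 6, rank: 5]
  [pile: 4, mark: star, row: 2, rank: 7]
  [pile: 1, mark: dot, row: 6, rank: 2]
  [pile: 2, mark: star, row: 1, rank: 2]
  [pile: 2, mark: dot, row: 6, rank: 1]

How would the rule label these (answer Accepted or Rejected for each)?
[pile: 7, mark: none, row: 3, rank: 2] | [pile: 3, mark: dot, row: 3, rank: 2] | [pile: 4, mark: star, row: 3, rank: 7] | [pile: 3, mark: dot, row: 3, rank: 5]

The classifier is using: pile ≥ 6.
Accepted: [pile: 7, mark: none, row: 3, rank: 2], since pile = 7. Rejected: [pile: 3, mark: dot, row: 3, rank: 2], since pile = 3. Rejected: [pile: 4, mark: star, row: 3, rank: 7], since pile = 4. Rejected: [pile: 3, mark: dot, row: 3, rank: 5], since pile = 3.

Accepted, Rejected, Rejected, Rejected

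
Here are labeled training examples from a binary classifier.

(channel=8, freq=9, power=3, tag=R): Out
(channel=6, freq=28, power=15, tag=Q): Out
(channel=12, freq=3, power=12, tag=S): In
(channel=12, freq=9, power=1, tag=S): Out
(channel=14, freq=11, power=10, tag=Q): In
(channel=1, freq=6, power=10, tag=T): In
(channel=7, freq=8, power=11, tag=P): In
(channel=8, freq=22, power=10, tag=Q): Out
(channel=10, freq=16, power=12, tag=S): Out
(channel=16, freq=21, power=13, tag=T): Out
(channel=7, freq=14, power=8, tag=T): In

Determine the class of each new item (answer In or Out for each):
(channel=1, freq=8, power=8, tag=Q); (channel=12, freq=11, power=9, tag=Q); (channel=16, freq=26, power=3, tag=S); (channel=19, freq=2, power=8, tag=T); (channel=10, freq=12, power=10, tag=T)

'In' ⟺ freq ≤ 14 AND power ≥ 8.
(channel=1, freq=8, power=8, tag=Q): freq = 8, power = 8, satisfies this → In.
(channel=12, freq=11, power=9, tag=Q): freq = 11, power = 9, satisfies this → In.
(channel=16, freq=26, power=3, tag=S): freq = 26, power = 3, doesn't qualify → Out.
(channel=19, freq=2, power=8, tag=T): freq = 2, power = 8, satisfies this → In.
(channel=10, freq=12, power=10, tag=T): freq = 12, power = 10, satisfies this → In.

In, In, Out, In, In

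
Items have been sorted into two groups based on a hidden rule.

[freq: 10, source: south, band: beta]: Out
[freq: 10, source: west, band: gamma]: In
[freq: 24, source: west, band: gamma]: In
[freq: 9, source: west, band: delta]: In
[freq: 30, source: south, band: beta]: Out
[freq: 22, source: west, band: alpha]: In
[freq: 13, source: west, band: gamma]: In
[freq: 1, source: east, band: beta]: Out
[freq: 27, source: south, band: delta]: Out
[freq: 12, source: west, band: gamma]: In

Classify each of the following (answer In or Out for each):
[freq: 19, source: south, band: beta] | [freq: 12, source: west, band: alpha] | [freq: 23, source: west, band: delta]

Out, In, In

The distinguishing property — source is west — holds for all the 'In' cases and none of the 'Out' cases.
Out: [freq: 19, source: south, band: beta], since source is south.
In: [freq: 12, source: west, band: alpha], since source is west.
In: [freq: 23, source: west, band: delta], since source is west.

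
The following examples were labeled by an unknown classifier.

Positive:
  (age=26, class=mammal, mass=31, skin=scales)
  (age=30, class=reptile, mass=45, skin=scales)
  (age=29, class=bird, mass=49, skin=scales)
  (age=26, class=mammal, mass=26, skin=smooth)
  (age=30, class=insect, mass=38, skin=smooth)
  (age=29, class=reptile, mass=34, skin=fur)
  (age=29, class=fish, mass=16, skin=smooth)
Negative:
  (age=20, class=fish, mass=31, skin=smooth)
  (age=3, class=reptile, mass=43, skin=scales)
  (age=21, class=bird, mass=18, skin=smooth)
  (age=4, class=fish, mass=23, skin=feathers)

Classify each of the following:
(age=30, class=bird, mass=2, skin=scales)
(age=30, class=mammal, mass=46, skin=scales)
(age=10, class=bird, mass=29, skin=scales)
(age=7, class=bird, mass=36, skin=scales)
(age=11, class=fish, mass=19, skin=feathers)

The distinguishing property — age ≥ 26 — holds for all the 'Positive' cases and none of the 'Negative' cases.
(age=30, class=bird, mass=2, skin=scales) — age = 30, hence Positive.
(age=30, class=mammal, mass=46, skin=scales) — age = 30, hence Positive.
(age=10, class=bird, mass=29, skin=scales) — age = 10, hence Negative.
(age=7, class=bird, mass=36, skin=scales) — age = 7, hence Negative.
(age=11, class=fish, mass=19, skin=feathers) — age = 11, hence Negative.

Positive, Positive, Negative, Negative, Negative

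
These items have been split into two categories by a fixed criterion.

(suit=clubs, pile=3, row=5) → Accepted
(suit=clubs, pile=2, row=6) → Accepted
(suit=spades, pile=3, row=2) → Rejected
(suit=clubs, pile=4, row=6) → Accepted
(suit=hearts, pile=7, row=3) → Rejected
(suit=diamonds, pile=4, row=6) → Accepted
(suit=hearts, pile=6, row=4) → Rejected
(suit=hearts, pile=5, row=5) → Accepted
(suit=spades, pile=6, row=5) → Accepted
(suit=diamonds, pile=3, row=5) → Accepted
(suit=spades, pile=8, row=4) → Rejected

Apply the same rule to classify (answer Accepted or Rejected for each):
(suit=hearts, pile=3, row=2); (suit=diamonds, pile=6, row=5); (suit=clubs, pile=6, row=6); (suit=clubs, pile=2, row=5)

Rejected, Accepted, Accepted, Accepted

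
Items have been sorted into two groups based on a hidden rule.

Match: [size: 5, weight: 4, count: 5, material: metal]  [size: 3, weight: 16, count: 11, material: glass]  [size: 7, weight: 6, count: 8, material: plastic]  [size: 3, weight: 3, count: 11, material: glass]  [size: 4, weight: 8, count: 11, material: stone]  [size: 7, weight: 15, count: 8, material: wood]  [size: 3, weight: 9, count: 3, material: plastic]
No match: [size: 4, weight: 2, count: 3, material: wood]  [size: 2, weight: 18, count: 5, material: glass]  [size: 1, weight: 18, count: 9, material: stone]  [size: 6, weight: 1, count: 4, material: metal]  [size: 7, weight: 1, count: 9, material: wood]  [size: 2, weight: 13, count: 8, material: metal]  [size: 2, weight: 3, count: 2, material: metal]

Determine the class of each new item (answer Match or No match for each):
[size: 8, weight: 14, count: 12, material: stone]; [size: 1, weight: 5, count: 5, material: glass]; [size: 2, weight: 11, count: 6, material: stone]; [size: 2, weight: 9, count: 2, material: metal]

Every 'Match' example satisfies: weight ≥ 3 AND size ≥ 3. None of the 'No match' examples do.
[size: 8, weight: 14, count: 12, material: stone] → weight = 14, size = 8 → Match.
[size: 1, weight: 5, count: 5, material: glass] → weight = 5, size = 1 → No match.
[size: 2, weight: 11, count: 6, material: stone] → weight = 11, size = 2 → No match.
[size: 2, weight: 9, count: 2, material: metal] → weight = 9, size = 2 → No match.

Match, No match, No match, No match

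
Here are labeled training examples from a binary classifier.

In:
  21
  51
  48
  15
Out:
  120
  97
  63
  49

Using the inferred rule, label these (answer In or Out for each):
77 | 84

The classifier is using: multiple of 3 AND at most 51.
77: 77 = 3·25 + 2, 77 > 51 — does not satisfy this, so Out.
84: 84 = 3·28, 84 > 51 — does not satisfy this, so Out.

Out, Out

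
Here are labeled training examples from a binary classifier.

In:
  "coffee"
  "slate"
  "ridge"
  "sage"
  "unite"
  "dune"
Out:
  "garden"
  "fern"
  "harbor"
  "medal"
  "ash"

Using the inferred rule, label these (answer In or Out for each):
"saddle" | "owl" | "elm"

One predicate separates the groups cleanly: ends with 'e'.
"saddle" → ends with 'e' → In.
"owl" → ends with 'l' → Out.
"elm" → ends with 'm' → Out.

In, Out, Out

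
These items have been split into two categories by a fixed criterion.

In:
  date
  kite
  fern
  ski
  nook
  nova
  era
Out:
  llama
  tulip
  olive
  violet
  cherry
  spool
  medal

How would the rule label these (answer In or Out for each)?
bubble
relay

Out, Out

The pattern is that an item is 'In' exactly when: length ≤ 4.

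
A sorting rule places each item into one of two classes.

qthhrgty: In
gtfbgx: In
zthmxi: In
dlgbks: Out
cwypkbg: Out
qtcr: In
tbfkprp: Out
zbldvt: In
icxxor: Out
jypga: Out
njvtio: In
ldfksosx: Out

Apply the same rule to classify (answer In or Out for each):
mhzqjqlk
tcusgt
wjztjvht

The pattern is that an item is 'In' exactly when: even length AND contains 't'.
mhzqjqlk: length 8, no 't', doesn't match → Out. tcusgt: length 6, has 't', matches → In. wjztjvht: length 8, has 't', matches → In.

Out, In, In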